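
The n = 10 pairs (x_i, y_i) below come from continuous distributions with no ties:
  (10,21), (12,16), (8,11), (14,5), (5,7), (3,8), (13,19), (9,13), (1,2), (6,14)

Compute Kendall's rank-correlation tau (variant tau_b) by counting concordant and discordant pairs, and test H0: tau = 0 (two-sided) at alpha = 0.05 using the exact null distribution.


Step 1: Enumerate the 45 unordered pairs (i,j) with i<j and classify each by sign(x_j-x_i) * sign(y_j-y_i).
  (1,2):dx=+2,dy=-5->D; (1,3):dx=-2,dy=-10->C; (1,4):dx=+4,dy=-16->D; (1,5):dx=-5,dy=-14->C
  (1,6):dx=-7,dy=-13->C; (1,7):dx=+3,dy=-2->D; (1,8):dx=-1,dy=-8->C; (1,9):dx=-9,dy=-19->C
  (1,10):dx=-4,dy=-7->C; (2,3):dx=-4,dy=-5->C; (2,4):dx=+2,dy=-11->D; (2,5):dx=-7,dy=-9->C
  (2,6):dx=-9,dy=-8->C; (2,7):dx=+1,dy=+3->C; (2,8):dx=-3,dy=-3->C; (2,9):dx=-11,dy=-14->C
  (2,10):dx=-6,dy=-2->C; (3,4):dx=+6,dy=-6->D; (3,5):dx=-3,dy=-4->C; (3,6):dx=-5,dy=-3->C
  (3,7):dx=+5,dy=+8->C; (3,8):dx=+1,dy=+2->C; (3,9):dx=-7,dy=-9->C; (3,10):dx=-2,dy=+3->D
  (4,5):dx=-9,dy=+2->D; (4,6):dx=-11,dy=+3->D; (4,7):dx=-1,dy=+14->D; (4,8):dx=-5,dy=+8->D
  (4,9):dx=-13,dy=-3->C; (4,10):dx=-8,dy=+9->D; (5,6):dx=-2,dy=+1->D; (5,7):dx=+8,dy=+12->C
  (5,8):dx=+4,dy=+6->C; (5,9):dx=-4,dy=-5->C; (5,10):dx=+1,dy=+7->C; (6,7):dx=+10,dy=+11->C
  (6,8):dx=+6,dy=+5->C; (6,9):dx=-2,dy=-6->C; (6,10):dx=+3,dy=+6->C; (7,8):dx=-4,dy=-6->C
  (7,9):dx=-12,dy=-17->C; (7,10):dx=-7,dy=-5->C; (8,9):dx=-8,dy=-11->C; (8,10):dx=-3,dy=+1->D
  (9,10):dx=+5,dy=+12->C
Step 2: C = 32, D = 13, total pairs = 45.
Step 3: tau = (C - D)/(n(n-1)/2) = (32 - 13)/45 = 0.422222.
Step 4: Exact two-sided p-value (enumerate n! = 3628800 permutations of y under H0): p = 0.108313.
Step 5: alpha = 0.05. fail to reject H0.

tau_b = 0.4222 (C=32, D=13), p = 0.108313, fail to reject H0.


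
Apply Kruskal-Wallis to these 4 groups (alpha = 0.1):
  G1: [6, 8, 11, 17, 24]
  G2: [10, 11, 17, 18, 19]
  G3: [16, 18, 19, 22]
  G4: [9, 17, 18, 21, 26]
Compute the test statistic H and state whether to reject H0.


Step 1: Combine all N = 19 observations and assign midranks.
sorted (value, group, rank): (6,G1,1), (8,G1,2), (9,G4,3), (10,G2,4), (11,G1,5.5), (11,G2,5.5), (16,G3,7), (17,G1,9), (17,G2,9), (17,G4,9), (18,G2,12), (18,G3,12), (18,G4,12), (19,G2,14.5), (19,G3,14.5), (21,G4,16), (22,G3,17), (24,G1,18), (26,G4,19)
Step 2: Sum ranks within each group.
R_1 = 35.5 (n_1 = 5)
R_2 = 45 (n_2 = 5)
R_3 = 50.5 (n_3 = 4)
R_4 = 59 (n_4 = 5)
Step 3: H = 12/(N(N+1)) * sum(R_i^2/n_i) - 3(N+1)
     = 12/(19*20) * (35.5^2/5 + 45^2/5 + 50.5^2/4 + 59^2/5) - 3*20
     = 0.031579 * 1990.81 - 60
     = 2.867763.
Step 4: Ties present; correction factor C = 1 - 60/(19^3 - 19) = 0.991228. Corrected H = 2.867763 / 0.991228 = 2.893142.
Step 5: Under H0, H ~ chi^2(3); p-value = 0.408396.
Step 6: alpha = 0.1. fail to reject H0.

H = 2.8931, df = 3, p = 0.408396, fail to reject H0.


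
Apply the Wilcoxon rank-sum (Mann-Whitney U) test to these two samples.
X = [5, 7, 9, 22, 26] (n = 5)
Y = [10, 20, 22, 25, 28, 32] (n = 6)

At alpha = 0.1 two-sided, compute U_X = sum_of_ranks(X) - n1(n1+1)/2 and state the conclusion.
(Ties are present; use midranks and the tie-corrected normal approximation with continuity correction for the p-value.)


Step 1: Combine and sort all 11 observations; assign midranks.
sorted (value, group): (5,X), (7,X), (9,X), (10,Y), (20,Y), (22,X), (22,Y), (25,Y), (26,X), (28,Y), (32,Y)
ranks: 5->1, 7->2, 9->3, 10->4, 20->5, 22->6.5, 22->6.5, 25->8, 26->9, 28->10, 32->11
Step 2: Rank sum for X: R1 = 1 + 2 + 3 + 6.5 + 9 = 21.5.
Step 3: U_X = R1 - n1(n1+1)/2 = 21.5 - 5*6/2 = 21.5 - 15 = 6.5.
       U_Y = n1*n2 - U_X = 30 - 6.5 = 23.5.
Step 4: Ties are present, so use the tie-corrected normal approximation (with continuity correction) for the p-value.
Step 5: p-value = 0.143215; compare to alpha = 0.1. fail to reject H0.

U_X = 6.5, p = 0.143215, fail to reject H0 at alpha = 0.1.


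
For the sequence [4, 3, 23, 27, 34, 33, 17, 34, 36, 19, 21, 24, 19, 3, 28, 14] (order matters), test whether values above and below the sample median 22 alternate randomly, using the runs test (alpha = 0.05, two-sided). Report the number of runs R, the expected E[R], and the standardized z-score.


Step 1: Compute median = 22; label A = above, B = below.
Labels in order: BBAAAABAABBABBAB  (n_A = 8, n_B = 8)
Step 2: Count runs R = 9.
Step 3: Under H0 (random ordering), E[R] = 2*n_A*n_B/(n_A+n_B) + 1 = 2*8*8/16 + 1 = 9.0000.
        Var[R] = 2*n_A*n_B*(2*n_A*n_B - n_A - n_B) / ((n_A+n_B)^2 * (n_A+n_B-1)) = 14336/3840 = 3.7333.
        SD[R] = 1.9322.
Step 4: R = E[R], so z = 0 with no continuity correction.
Step 5: Two-sided p-value via normal approximation = 2*(1 - Phi(|z|)) = 1.000000.
Step 6: alpha = 0.05. fail to reject H0.

R = 9, z = 0.0000, p = 1.000000, fail to reject H0.


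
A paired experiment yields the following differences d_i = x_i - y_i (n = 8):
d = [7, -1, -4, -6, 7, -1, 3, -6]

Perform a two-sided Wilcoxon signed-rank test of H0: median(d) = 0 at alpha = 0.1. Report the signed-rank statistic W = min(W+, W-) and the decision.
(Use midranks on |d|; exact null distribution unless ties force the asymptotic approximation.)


Step 1: Drop any zero differences (none here) and take |d_i|.
|d| = [7, 1, 4, 6, 7, 1, 3, 6]
Step 2: Midrank |d_i| (ties get averaged ranks).
ranks: |7|->7.5, |1|->1.5, |4|->4, |6|->5.5, |7|->7.5, |1|->1.5, |3|->3, |6|->5.5
Step 3: Attach original signs; sum ranks with positive sign and with negative sign.
W+ = 7.5 + 7.5 + 3 = 18
W- = 1.5 + 4 + 5.5 + 1.5 + 5.5 = 18
(Check: W+ + W- = 36 should equal n(n+1)/2 = 36.)
Step 4: Test statistic W = min(W+, W-) = 18.
Step 5: Ties in |d|, so use the tie-corrected normal approximation.
        E[W] = n(n+1)/4 = 8*9/4 = 18.
        Tie groups: |d|=1 (t=2), |d|=6 (t=2), |d|=7 (t=2); sum(t^3 - t) = 18.
        Var[W] = n(n+1)(2n+1)/24 - sum(t^3-t)/48 = 1224/24 - 18/48 = 50.625.
        z = (W - E[W]) / sqrt(Var[W]) = (18 - 18) / 7.1151 = 0.0000.
        Two-sided p = 2*Phi(z) = 1.000000.
Step 6: alpha = 0.1. fail to reject H0.

W+ = 18, W- = 18, W = min = 18, p = 1.000000, fail to reject H0.


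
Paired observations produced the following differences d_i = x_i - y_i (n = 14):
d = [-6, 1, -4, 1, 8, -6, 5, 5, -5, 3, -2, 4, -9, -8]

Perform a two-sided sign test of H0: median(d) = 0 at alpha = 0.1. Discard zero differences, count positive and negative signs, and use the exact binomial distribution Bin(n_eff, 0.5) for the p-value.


Step 1: Discard zero differences. Original n = 14; n_eff = number of nonzero differences = 14.
Nonzero differences (with sign): -6, +1, -4, +1, +8, -6, +5, +5, -5, +3, -2, +4, -9, -8
Step 2: Count signs: positive = 7, negative = 7.
Step 3: Under H0: P(positive) = 0.5, so the number of positives S ~ Bin(14, 0.5).
Step 4: Two-sided exact p-value = sum of Bin(14,0.5) probabilities at or below the observed probability = 1.000000.
Step 5: alpha = 0.1. fail to reject H0.

n_eff = 14, pos = 7, neg = 7, p = 1.000000, fail to reject H0.


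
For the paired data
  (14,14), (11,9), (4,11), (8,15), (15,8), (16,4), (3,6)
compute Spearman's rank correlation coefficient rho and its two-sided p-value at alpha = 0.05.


Step 1: Rank x and y separately (midranks; no ties here).
rank(x): 14->5, 11->4, 4->2, 8->3, 15->6, 16->7, 3->1
rank(y): 14->6, 9->4, 11->5, 15->7, 8->3, 4->1, 6->2
Step 2: d_i = R_x(i) - R_y(i); compute d_i^2.
  (5-6)^2=1, (4-4)^2=0, (2-5)^2=9, (3-7)^2=16, (6-3)^2=9, (7-1)^2=36, (1-2)^2=1
sum(d^2) = 72.
Step 3: rho = 1 - 6*72 / (7*(7^2 - 1)) = 1 - 432/336 = -0.285714.
Step 4: Under H0, t = rho * sqrt((n-2)/(1-rho^2)) = -0.6667 ~ t(5).
Step 5: Two-sided p-value from the t-distribution with 5 df = 0.534509.
Step 6: alpha = 0.05. fail to reject H0.

rho = -0.2857, p = 0.534509, fail to reject H0 at alpha = 0.05.


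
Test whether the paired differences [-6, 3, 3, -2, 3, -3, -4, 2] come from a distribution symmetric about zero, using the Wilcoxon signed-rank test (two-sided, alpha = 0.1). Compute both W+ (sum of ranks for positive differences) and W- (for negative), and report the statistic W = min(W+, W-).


Step 1: Drop any zero differences (none here) and take |d_i|.
|d| = [6, 3, 3, 2, 3, 3, 4, 2]
Step 2: Midrank |d_i| (ties get averaged ranks).
ranks: |6|->8, |3|->4.5, |3|->4.5, |2|->1.5, |3|->4.5, |3|->4.5, |4|->7, |2|->1.5
Step 3: Attach original signs; sum ranks with positive sign and with negative sign.
W+ = 4.5 + 4.5 + 4.5 + 1.5 = 15
W- = 8 + 1.5 + 4.5 + 7 = 21
(Check: W+ + W- = 36 should equal n(n+1)/2 = 36.)
Step 4: Test statistic W = min(W+, W-) = 15.
Step 5: Ties in |d|, so use the tie-corrected normal approximation.
        E[W] = n(n+1)/4 = 8*9/4 = 18.
        Tie groups: |d|=2 (t=2), |d|=3 (t=4); sum(t^3 - t) = 66.
        Var[W] = n(n+1)(2n+1)/24 - sum(t^3-t)/48 = 1224/24 - 66/48 = 49.625.
        z = (W - E[W]) / sqrt(Var[W]) = (15 - 18) / 7.0445 = -0.4259.
        Two-sided p = 2*Phi(z) = 0.670207.
Step 6: alpha = 0.1. fail to reject H0.

W+ = 15, W- = 21, W = min = 15, p = 0.670207, fail to reject H0.


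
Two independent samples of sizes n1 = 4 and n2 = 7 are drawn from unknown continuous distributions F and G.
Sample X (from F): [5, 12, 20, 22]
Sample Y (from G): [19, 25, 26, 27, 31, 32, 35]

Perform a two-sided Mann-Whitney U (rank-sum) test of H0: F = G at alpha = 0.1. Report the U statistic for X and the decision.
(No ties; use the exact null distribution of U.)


Step 1: Combine and sort all 11 observations; assign midranks.
sorted (value, group): (5,X), (12,X), (19,Y), (20,X), (22,X), (25,Y), (26,Y), (27,Y), (31,Y), (32,Y), (35,Y)
ranks: 5->1, 12->2, 19->3, 20->4, 22->5, 25->6, 26->7, 27->8, 31->9, 32->10, 35->11
Step 2: Rank sum for X: R1 = 1 + 2 + 4 + 5 = 12.
Step 3: U_X = R1 - n1(n1+1)/2 = 12 - 4*5/2 = 12 - 10 = 2.
       U_Y = n1*n2 - U_X = 28 - 2 = 26.
Step 4: No ties, so the exact null distribution of U (based on enumerating the C(11,4) = 330 equally likely rank assignments) gives the two-sided p-value.
Step 5: p-value = 0.024242; compare to alpha = 0.1. reject H0.

U_X = 2, p = 0.024242, reject H0 at alpha = 0.1.


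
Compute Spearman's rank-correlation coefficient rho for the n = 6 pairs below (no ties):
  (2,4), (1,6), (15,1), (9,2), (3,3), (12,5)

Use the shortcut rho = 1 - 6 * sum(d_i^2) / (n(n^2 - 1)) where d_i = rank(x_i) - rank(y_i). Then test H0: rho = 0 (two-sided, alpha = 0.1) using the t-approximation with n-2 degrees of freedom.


Step 1: Rank x and y separately (midranks; no ties here).
rank(x): 2->2, 1->1, 15->6, 9->4, 3->3, 12->5
rank(y): 4->4, 6->6, 1->1, 2->2, 3->3, 5->5
Step 2: d_i = R_x(i) - R_y(i); compute d_i^2.
  (2-4)^2=4, (1-6)^2=25, (6-1)^2=25, (4-2)^2=4, (3-3)^2=0, (5-5)^2=0
sum(d^2) = 58.
Step 3: rho = 1 - 6*58 / (6*(6^2 - 1)) = 1 - 348/210 = -0.657143.
Step 4: Under H0, t = rho * sqrt((n-2)/(1-rho^2)) = -1.7436 ~ t(4).
Step 5: Two-sided p-value from the t-distribution with 4 df = 0.156175.
Step 6: alpha = 0.1. fail to reject H0.

rho = -0.6571, p = 0.156175, fail to reject H0 at alpha = 0.1.


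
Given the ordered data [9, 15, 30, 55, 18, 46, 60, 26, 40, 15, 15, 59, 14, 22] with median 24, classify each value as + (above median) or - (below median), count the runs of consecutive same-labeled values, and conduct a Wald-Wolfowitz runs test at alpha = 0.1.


Step 1: Compute median = 24; label A = above, B = below.
Labels in order: BBAABAAAABBABB  (n_A = 7, n_B = 7)
Step 2: Count runs R = 7.
Step 3: Under H0 (random ordering), E[R] = 2*n_A*n_B/(n_A+n_B) + 1 = 2*7*7/14 + 1 = 8.0000.
        Var[R] = 2*n_A*n_B*(2*n_A*n_B - n_A - n_B) / ((n_A+n_B)^2 * (n_A+n_B-1)) = 8232/2548 = 3.2308.
        SD[R] = 1.7974.
Step 4: Continuity-corrected z = (R + 0.5 - E[R]) / SD[R] = (7 + 0.5 - 8.0000) / 1.7974 = -0.2782.
Step 5: Two-sided p-value via normal approximation = 2*(1 - Phi(|z|)) = 0.780879.
Step 6: alpha = 0.1. fail to reject H0.

R = 7, z = -0.2782, p = 0.780879, fail to reject H0.


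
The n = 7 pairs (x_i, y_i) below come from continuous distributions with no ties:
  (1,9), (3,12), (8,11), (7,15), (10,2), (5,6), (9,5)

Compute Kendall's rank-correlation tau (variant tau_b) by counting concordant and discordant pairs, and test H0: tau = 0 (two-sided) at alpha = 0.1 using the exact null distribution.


Step 1: Enumerate the 21 unordered pairs (i,j) with i<j and classify each by sign(x_j-x_i) * sign(y_j-y_i).
  (1,2):dx=+2,dy=+3->C; (1,3):dx=+7,dy=+2->C; (1,4):dx=+6,dy=+6->C; (1,5):dx=+9,dy=-7->D
  (1,6):dx=+4,dy=-3->D; (1,7):dx=+8,dy=-4->D; (2,3):dx=+5,dy=-1->D; (2,4):dx=+4,dy=+3->C
  (2,5):dx=+7,dy=-10->D; (2,6):dx=+2,dy=-6->D; (2,7):dx=+6,dy=-7->D; (3,4):dx=-1,dy=+4->D
  (3,5):dx=+2,dy=-9->D; (3,6):dx=-3,dy=-5->C; (3,7):dx=+1,dy=-6->D; (4,5):dx=+3,dy=-13->D
  (4,6):dx=-2,dy=-9->C; (4,7):dx=+2,dy=-10->D; (5,6):dx=-5,dy=+4->D; (5,7):dx=-1,dy=+3->D
  (6,7):dx=+4,dy=-1->D
Step 2: C = 6, D = 15, total pairs = 21.
Step 3: tau = (C - D)/(n(n-1)/2) = (6 - 15)/21 = -0.428571.
Step 4: Exact two-sided p-value (enumerate n! = 5040 permutations of y under H0): p = 0.238889.
Step 5: alpha = 0.1. fail to reject H0.

tau_b = -0.4286 (C=6, D=15), p = 0.238889, fail to reject H0.


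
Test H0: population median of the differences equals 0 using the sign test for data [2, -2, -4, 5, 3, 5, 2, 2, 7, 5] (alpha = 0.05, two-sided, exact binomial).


Step 1: Discard zero differences. Original n = 10; n_eff = number of nonzero differences = 10.
Nonzero differences (with sign): +2, -2, -4, +5, +3, +5, +2, +2, +7, +5
Step 2: Count signs: positive = 8, negative = 2.
Step 3: Under H0: P(positive) = 0.5, so the number of positives S ~ Bin(10, 0.5).
Step 4: Two-sided exact p-value = sum of Bin(10,0.5) probabilities at or below the observed probability = 0.109375.
Step 5: alpha = 0.05. fail to reject H0.

n_eff = 10, pos = 8, neg = 2, p = 0.109375, fail to reject H0.


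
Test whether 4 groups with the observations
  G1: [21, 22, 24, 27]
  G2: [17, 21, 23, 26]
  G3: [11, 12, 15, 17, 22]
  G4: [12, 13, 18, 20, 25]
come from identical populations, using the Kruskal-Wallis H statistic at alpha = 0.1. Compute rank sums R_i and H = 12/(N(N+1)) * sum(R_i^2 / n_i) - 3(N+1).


Step 1: Combine all N = 18 observations and assign midranks.
sorted (value, group, rank): (11,G3,1), (12,G3,2.5), (12,G4,2.5), (13,G4,4), (15,G3,5), (17,G2,6.5), (17,G3,6.5), (18,G4,8), (20,G4,9), (21,G1,10.5), (21,G2,10.5), (22,G1,12.5), (22,G3,12.5), (23,G2,14), (24,G1,15), (25,G4,16), (26,G2,17), (27,G1,18)
Step 2: Sum ranks within each group.
R_1 = 56 (n_1 = 4)
R_2 = 48 (n_2 = 4)
R_3 = 27.5 (n_3 = 5)
R_4 = 39.5 (n_4 = 5)
Step 3: H = 12/(N(N+1)) * sum(R_i^2/n_i) - 3(N+1)
     = 12/(18*19) * (56^2/4 + 48^2/4 + 27.5^2/5 + 39.5^2/5) - 3*19
     = 0.035088 * 1823.3 - 57
     = 6.975439.
Step 4: Ties present; correction factor C = 1 - 24/(18^3 - 18) = 0.995872. Corrected H = 6.975439 / 0.995872 = 7.004352.
Step 5: Under H0, H ~ chi^2(3); p-value = 0.071759.
Step 6: alpha = 0.1. reject H0.

H = 7.0044, df = 3, p = 0.071759, reject H0.


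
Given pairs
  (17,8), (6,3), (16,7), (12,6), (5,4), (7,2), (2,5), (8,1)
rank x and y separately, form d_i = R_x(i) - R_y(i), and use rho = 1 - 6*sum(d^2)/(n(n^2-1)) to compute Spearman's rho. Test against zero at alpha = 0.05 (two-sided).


Step 1: Rank x and y separately (midranks; no ties here).
rank(x): 17->8, 6->3, 16->7, 12->6, 5->2, 7->4, 2->1, 8->5
rank(y): 8->8, 3->3, 7->7, 6->6, 4->4, 2->2, 5->5, 1->1
Step 2: d_i = R_x(i) - R_y(i); compute d_i^2.
  (8-8)^2=0, (3-3)^2=0, (7-7)^2=0, (6-6)^2=0, (2-4)^2=4, (4-2)^2=4, (1-5)^2=16, (5-1)^2=16
sum(d^2) = 40.
Step 3: rho = 1 - 6*40 / (8*(8^2 - 1)) = 1 - 240/504 = 0.523810.
Step 4: Under H0, t = rho * sqrt((n-2)/(1-rho^2)) = 1.5062 ~ t(6).
Step 5: Two-sided p-value from the t-distribution with 6 df = 0.182721.
Step 6: alpha = 0.05. fail to reject H0.

rho = 0.5238, p = 0.182721, fail to reject H0 at alpha = 0.05.


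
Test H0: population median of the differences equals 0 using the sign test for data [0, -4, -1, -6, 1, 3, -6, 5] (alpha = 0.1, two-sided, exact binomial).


Step 1: Discard zero differences. Original n = 8; n_eff = number of nonzero differences = 7.
Nonzero differences (with sign): -4, -1, -6, +1, +3, -6, +5
Step 2: Count signs: positive = 3, negative = 4.
Step 3: Under H0: P(positive) = 0.5, so the number of positives S ~ Bin(7, 0.5).
Step 4: Two-sided exact p-value = sum of Bin(7,0.5) probabilities at or below the observed probability = 1.000000.
Step 5: alpha = 0.1. fail to reject H0.

n_eff = 7, pos = 3, neg = 4, p = 1.000000, fail to reject H0.


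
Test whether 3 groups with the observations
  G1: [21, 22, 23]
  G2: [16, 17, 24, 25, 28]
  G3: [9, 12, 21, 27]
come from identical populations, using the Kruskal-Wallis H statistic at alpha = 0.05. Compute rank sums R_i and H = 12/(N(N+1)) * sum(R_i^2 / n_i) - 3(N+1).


Step 1: Combine all N = 12 observations and assign midranks.
sorted (value, group, rank): (9,G3,1), (12,G3,2), (16,G2,3), (17,G2,4), (21,G1,5.5), (21,G3,5.5), (22,G1,7), (23,G1,8), (24,G2,9), (25,G2,10), (27,G3,11), (28,G2,12)
Step 2: Sum ranks within each group.
R_1 = 20.5 (n_1 = 3)
R_2 = 38 (n_2 = 5)
R_3 = 19.5 (n_3 = 4)
Step 3: H = 12/(N(N+1)) * sum(R_i^2/n_i) - 3(N+1)
     = 12/(12*13) * (20.5^2/3 + 38^2/5 + 19.5^2/4) - 3*13
     = 0.076923 * 523.946 - 39
     = 1.303526.
Step 4: Ties present; correction factor C = 1 - 6/(12^3 - 12) = 0.996503. Corrected H = 1.303526 / 0.996503 = 1.308099.
Step 5: Under H0, H ~ chi^2(2); p-value = 0.519936.
Step 6: alpha = 0.05. fail to reject H0.

H = 1.3081, df = 2, p = 0.519936, fail to reject H0.


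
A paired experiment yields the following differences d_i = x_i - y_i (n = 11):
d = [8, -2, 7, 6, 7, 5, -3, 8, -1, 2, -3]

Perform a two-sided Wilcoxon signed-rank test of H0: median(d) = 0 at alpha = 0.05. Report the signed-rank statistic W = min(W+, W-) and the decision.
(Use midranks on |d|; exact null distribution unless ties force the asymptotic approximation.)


Step 1: Drop any zero differences (none here) and take |d_i|.
|d| = [8, 2, 7, 6, 7, 5, 3, 8, 1, 2, 3]
Step 2: Midrank |d_i| (ties get averaged ranks).
ranks: |8|->10.5, |2|->2.5, |7|->8.5, |6|->7, |7|->8.5, |5|->6, |3|->4.5, |8|->10.5, |1|->1, |2|->2.5, |3|->4.5
Step 3: Attach original signs; sum ranks with positive sign and with negative sign.
W+ = 10.5 + 8.5 + 7 + 8.5 + 6 + 10.5 + 2.5 = 53.5
W- = 2.5 + 4.5 + 1 + 4.5 = 12.5
(Check: W+ + W- = 66 should equal n(n+1)/2 = 66.)
Step 4: Test statistic W = min(W+, W-) = 12.5.
Step 5: Ties in |d|, so use the tie-corrected normal approximation.
        E[W] = n(n+1)/4 = 11*12/4 = 33.
        Tie groups: |d|=2 (t=2), |d|=3 (t=2), |d|=7 (t=2), |d|=8 (t=2); sum(t^3 - t) = 24.
        Var[W] = n(n+1)(2n+1)/24 - sum(t^3-t)/48 = 3036/24 - 24/48 = 126.
        z = (W - E[W]) / sqrt(Var[W]) = (12.5 - 33) / 11.2250 = -1.8263.
        Two-sided p = 2*Phi(z) = 0.067807.
Step 6: alpha = 0.05. fail to reject H0.

W+ = 53.5, W- = 12.5, W = min = 12.5, p = 0.067807, fail to reject H0.


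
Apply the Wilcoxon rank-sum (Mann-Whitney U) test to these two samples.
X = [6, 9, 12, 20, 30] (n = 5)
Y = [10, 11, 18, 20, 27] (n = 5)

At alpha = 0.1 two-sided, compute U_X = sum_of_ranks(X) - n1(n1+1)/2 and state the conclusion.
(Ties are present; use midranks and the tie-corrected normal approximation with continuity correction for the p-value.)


Step 1: Combine and sort all 10 observations; assign midranks.
sorted (value, group): (6,X), (9,X), (10,Y), (11,Y), (12,X), (18,Y), (20,X), (20,Y), (27,Y), (30,X)
ranks: 6->1, 9->2, 10->3, 11->4, 12->5, 18->6, 20->7.5, 20->7.5, 27->9, 30->10
Step 2: Rank sum for X: R1 = 1 + 2 + 5 + 7.5 + 10 = 25.5.
Step 3: U_X = R1 - n1(n1+1)/2 = 25.5 - 5*6/2 = 25.5 - 15 = 10.5.
       U_Y = n1*n2 - U_X = 25 - 10.5 = 14.5.
Step 4: Ties are present, so use the tie-corrected normal approximation (with continuity correction) for the p-value.
Step 5: p-value = 0.753298; compare to alpha = 0.1. fail to reject H0.

U_X = 10.5, p = 0.753298, fail to reject H0 at alpha = 0.1.


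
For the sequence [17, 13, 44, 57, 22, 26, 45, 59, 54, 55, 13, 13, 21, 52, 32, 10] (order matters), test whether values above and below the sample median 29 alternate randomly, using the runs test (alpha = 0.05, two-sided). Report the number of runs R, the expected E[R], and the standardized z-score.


Step 1: Compute median = 29; label A = above, B = below.
Labels in order: BBAABBAAAABBBAAB  (n_A = 8, n_B = 8)
Step 2: Count runs R = 7.
Step 3: Under H0 (random ordering), E[R] = 2*n_A*n_B/(n_A+n_B) + 1 = 2*8*8/16 + 1 = 9.0000.
        Var[R] = 2*n_A*n_B*(2*n_A*n_B - n_A - n_B) / ((n_A+n_B)^2 * (n_A+n_B-1)) = 14336/3840 = 3.7333.
        SD[R] = 1.9322.
Step 4: Continuity-corrected z = (R + 0.5 - E[R]) / SD[R] = (7 + 0.5 - 9.0000) / 1.9322 = -0.7763.
Step 5: Two-sided p-value via normal approximation = 2*(1 - Phi(|z|)) = 0.437558.
Step 6: alpha = 0.05. fail to reject H0.

R = 7, z = -0.7763, p = 0.437558, fail to reject H0.


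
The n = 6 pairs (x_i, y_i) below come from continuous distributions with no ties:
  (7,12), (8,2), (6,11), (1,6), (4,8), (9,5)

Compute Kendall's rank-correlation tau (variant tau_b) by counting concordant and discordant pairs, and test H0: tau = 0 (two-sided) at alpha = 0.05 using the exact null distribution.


Step 1: Enumerate the 15 unordered pairs (i,j) with i<j and classify each by sign(x_j-x_i) * sign(y_j-y_i).
  (1,2):dx=+1,dy=-10->D; (1,3):dx=-1,dy=-1->C; (1,4):dx=-6,dy=-6->C; (1,5):dx=-3,dy=-4->C
  (1,6):dx=+2,dy=-7->D; (2,3):dx=-2,dy=+9->D; (2,4):dx=-7,dy=+4->D; (2,5):dx=-4,dy=+6->D
  (2,6):dx=+1,dy=+3->C; (3,4):dx=-5,dy=-5->C; (3,5):dx=-2,dy=-3->C; (3,6):dx=+3,dy=-6->D
  (4,5):dx=+3,dy=+2->C; (4,6):dx=+8,dy=-1->D; (5,6):dx=+5,dy=-3->D
Step 2: C = 7, D = 8, total pairs = 15.
Step 3: tau = (C - D)/(n(n-1)/2) = (7 - 8)/15 = -0.066667.
Step 4: Exact two-sided p-value (enumerate n! = 720 permutations of y under H0): p = 1.000000.
Step 5: alpha = 0.05. fail to reject H0.

tau_b = -0.0667 (C=7, D=8), p = 1.000000, fail to reject H0.


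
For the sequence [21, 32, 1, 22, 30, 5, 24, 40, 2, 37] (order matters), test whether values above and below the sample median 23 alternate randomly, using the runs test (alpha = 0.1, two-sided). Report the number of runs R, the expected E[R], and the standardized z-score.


Step 1: Compute median = 23; label A = above, B = below.
Labels in order: BABBABAABA  (n_A = 5, n_B = 5)
Step 2: Count runs R = 8.
Step 3: Under H0 (random ordering), E[R] = 2*n_A*n_B/(n_A+n_B) + 1 = 2*5*5/10 + 1 = 6.0000.
        Var[R] = 2*n_A*n_B*(2*n_A*n_B - n_A - n_B) / ((n_A+n_B)^2 * (n_A+n_B-1)) = 2000/900 = 2.2222.
        SD[R] = 1.4907.
Step 4: Continuity-corrected z = (R - 0.5 - E[R]) / SD[R] = (8 - 0.5 - 6.0000) / 1.4907 = 1.0062.
Step 5: Two-sided p-value via normal approximation = 2*(1 - Phi(|z|)) = 0.314305.
Step 6: alpha = 0.1. fail to reject H0.

R = 8, z = 1.0062, p = 0.314305, fail to reject H0.


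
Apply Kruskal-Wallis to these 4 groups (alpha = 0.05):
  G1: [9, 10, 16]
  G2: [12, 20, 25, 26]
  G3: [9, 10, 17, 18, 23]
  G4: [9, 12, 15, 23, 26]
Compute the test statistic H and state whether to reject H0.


Step 1: Combine all N = 17 observations and assign midranks.
sorted (value, group, rank): (9,G1,2), (9,G3,2), (9,G4,2), (10,G1,4.5), (10,G3,4.5), (12,G2,6.5), (12,G4,6.5), (15,G4,8), (16,G1,9), (17,G3,10), (18,G3,11), (20,G2,12), (23,G3,13.5), (23,G4,13.5), (25,G2,15), (26,G2,16.5), (26,G4,16.5)
Step 2: Sum ranks within each group.
R_1 = 15.5 (n_1 = 3)
R_2 = 50 (n_2 = 4)
R_3 = 41 (n_3 = 5)
R_4 = 46.5 (n_4 = 5)
Step 3: H = 12/(N(N+1)) * sum(R_i^2/n_i) - 3(N+1)
     = 12/(17*18) * (15.5^2/3 + 50^2/4 + 41^2/5 + 46.5^2/5) - 3*18
     = 0.039216 * 1473.73 - 54
     = 3.793464.
Step 4: Ties present; correction factor C = 1 - 48/(17^3 - 17) = 0.990196. Corrected H = 3.793464 / 0.990196 = 3.831023.
Step 5: Under H0, H ~ chi^2(3); p-value = 0.280298.
Step 6: alpha = 0.05. fail to reject H0.

H = 3.8310, df = 3, p = 0.280298, fail to reject H0.


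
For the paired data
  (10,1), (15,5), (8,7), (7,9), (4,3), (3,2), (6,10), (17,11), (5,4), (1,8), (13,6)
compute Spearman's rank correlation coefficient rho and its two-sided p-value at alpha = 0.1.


Step 1: Rank x and y separately (midranks; no ties here).
rank(x): 10->8, 15->10, 8->7, 7->6, 4->3, 3->2, 6->5, 17->11, 5->4, 1->1, 13->9
rank(y): 1->1, 5->5, 7->7, 9->9, 3->3, 2->2, 10->10, 11->11, 4->4, 8->8, 6->6
Step 2: d_i = R_x(i) - R_y(i); compute d_i^2.
  (8-1)^2=49, (10-5)^2=25, (7-7)^2=0, (6-9)^2=9, (3-3)^2=0, (2-2)^2=0, (5-10)^2=25, (11-11)^2=0, (4-4)^2=0, (1-8)^2=49, (9-6)^2=9
sum(d^2) = 166.
Step 3: rho = 1 - 6*166 / (11*(11^2 - 1)) = 1 - 996/1320 = 0.245455.
Step 4: Under H0, t = rho * sqrt((n-2)/(1-rho^2)) = 0.7596 ~ t(9).
Step 5: Two-sided p-value from the t-distribution with 9 df = 0.466922.
Step 6: alpha = 0.1. fail to reject H0.

rho = 0.2455, p = 0.466922, fail to reject H0 at alpha = 0.1.


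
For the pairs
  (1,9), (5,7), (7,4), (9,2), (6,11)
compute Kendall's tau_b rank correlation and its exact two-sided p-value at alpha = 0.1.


Step 1: Enumerate the 10 unordered pairs (i,j) with i<j and classify each by sign(x_j-x_i) * sign(y_j-y_i).
  (1,2):dx=+4,dy=-2->D; (1,3):dx=+6,dy=-5->D; (1,4):dx=+8,dy=-7->D; (1,5):dx=+5,dy=+2->C
  (2,3):dx=+2,dy=-3->D; (2,4):dx=+4,dy=-5->D; (2,5):dx=+1,dy=+4->C; (3,4):dx=+2,dy=-2->D
  (3,5):dx=-1,dy=+7->D; (4,5):dx=-3,dy=+9->D
Step 2: C = 2, D = 8, total pairs = 10.
Step 3: tau = (C - D)/(n(n-1)/2) = (2 - 8)/10 = -0.600000.
Step 4: Exact two-sided p-value (enumerate n! = 120 permutations of y under H0): p = 0.233333.
Step 5: alpha = 0.1. fail to reject H0.

tau_b = -0.6000 (C=2, D=8), p = 0.233333, fail to reject H0.


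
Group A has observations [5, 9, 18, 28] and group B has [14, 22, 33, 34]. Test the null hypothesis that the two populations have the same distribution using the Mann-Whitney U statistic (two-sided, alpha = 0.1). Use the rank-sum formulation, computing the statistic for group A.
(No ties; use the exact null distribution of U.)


Step 1: Combine and sort all 8 observations; assign midranks.
sorted (value, group): (5,X), (9,X), (14,Y), (18,X), (22,Y), (28,X), (33,Y), (34,Y)
ranks: 5->1, 9->2, 14->3, 18->4, 22->5, 28->6, 33->7, 34->8
Step 2: Rank sum for X: R1 = 1 + 2 + 4 + 6 = 13.
Step 3: U_X = R1 - n1(n1+1)/2 = 13 - 4*5/2 = 13 - 10 = 3.
       U_Y = n1*n2 - U_X = 16 - 3 = 13.
Step 4: No ties, so the exact null distribution of U (based on enumerating the C(8,4) = 70 equally likely rank assignments) gives the two-sided p-value.
Step 5: p-value = 0.200000; compare to alpha = 0.1. fail to reject H0.

U_X = 3, p = 0.200000, fail to reject H0 at alpha = 0.1.


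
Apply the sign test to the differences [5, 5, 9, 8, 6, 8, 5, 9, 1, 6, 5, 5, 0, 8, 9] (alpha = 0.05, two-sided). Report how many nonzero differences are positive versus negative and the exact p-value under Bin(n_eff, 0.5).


Step 1: Discard zero differences. Original n = 15; n_eff = number of nonzero differences = 14.
Nonzero differences (with sign): +5, +5, +9, +8, +6, +8, +5, +9, +1, +6, +5, +5, +8, +9
Step 2: Count signs: positive = 14, negative = 0.
Step 3: Under H0: P(positive) = 0.5, so the number of positives S ~ Bin(14, 0.5).
Step 4: Two-sided exact p-value = sum of Bin(14,0.5) probabilities at or below the observed probability = 0.000122.
Step 5: alpha = 0.05. reject H0.

n_eff = 14, pos = 14, neg = 0, p = 0.000122, reject H0.


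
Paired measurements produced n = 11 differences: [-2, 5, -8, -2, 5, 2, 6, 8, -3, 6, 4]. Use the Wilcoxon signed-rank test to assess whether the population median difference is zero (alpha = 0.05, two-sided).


Step 1: Drop any zero differences (none here) and take |d_i|.
|d| = [2, 5, 8, 2, 5, 2, 6, 8, 3, 6, 4]
Step 2: Midrank |d_i| (ties get averaged ranks).
ranks: |2|->2, |5|->6.5, |8|->10.5, |2|->2, |5|->6.5, |2|->2, |6|->8.5, |8|->10.5, |3|->4, |6|->8.5, |4|->5
Step 3: Attach original signs; sum ranks with positive sign and with negative sign.
W+ = 6.5 + 6.5 + 2 + 8.5 + 10.5 + 8.5 + 5 = 47.5
W- = 2 + 10.5 + 2 + 4 = 18.5
(Check: W+ + W- = 66 should equal n(n+1)/2 = 66.)
Step 4: Test statistic W = min(W+, W-) = 18.5.
Step 5: Ties in |d|, so use the tie-corrected normal approximation.
        E[W] = n(n+1)/4 = 11*12/4 = 33.
        Tie groups: |d|=2 (t=3), |d|=5 (t=2), |d|=6 (t=2), |d|=8 (t=2); sum(t^3 - t) = 42.
        Var[W] = n(n+1)(2n+1)/24 - sum(t^3-t)/48 = 3036/24 - 42/48 = 125.625.
        z = (W - E[W]) / sqrt(Var[W]) = (18.5 - 33) / 11.2083 = -1.2937.
        Two-sided p = 2*Phi(z) = 0.195773.
Step 6: alpha = 0.05. fail to reject H0.

W+ = 47.5, W- = 18.5, W = min = 18.5, p = 0.195773, fail to reject H0.


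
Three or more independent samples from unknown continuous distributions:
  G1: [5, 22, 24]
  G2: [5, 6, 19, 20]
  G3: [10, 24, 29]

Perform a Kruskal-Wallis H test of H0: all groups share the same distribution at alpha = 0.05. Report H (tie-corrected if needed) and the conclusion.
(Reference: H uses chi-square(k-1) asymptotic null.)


Step 1: Combine all N = 10 observations and assign midranks.
sorted (value, group, rank): (5,G1,1.5), (5,G2,1.5), (6,G2,3), (10,G3,4), (19,G2,5), (20,G2,6), (22,G1,7), (24,G1,8.5), (24,G3,8.5), (29,G3,10)
Step 2: Sum ranks within each group.
R_1 = 17 (n_1 = 3)
R_2 = 15.5 (n_2 = 4)
R_3 = 22.5 (n_3 = 3)
Step 3: H = 12/(N(N+1)) * sum(R_i^2/n_i) - 3(N+1)
     = 12/(10*11) * (17^2/3 + 15.5^2/4 + 22.5^2/3) - 3*11
     = 0.109091 * 325.146 - 33
     = 2.470455.
Step 4: Ties present; correction factor C = 1 - 12/(10^3 - 10) = 0.987879. Corrected H = 2.470455 / 0.987879 = 2.500767.
Step 5: Under H0, H ~ chi^2(2); p-value = 0.286395.
Step 6: alpha = 0.05. fail to reject H0.

H = 2.5008, df = 2, p = 0.286395, fail to reject H0.


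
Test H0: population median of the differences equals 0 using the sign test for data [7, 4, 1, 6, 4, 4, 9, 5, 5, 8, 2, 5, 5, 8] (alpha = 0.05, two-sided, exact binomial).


Step 1: Discard zero differences. Original n = 14; n_eff = number of nonzero differences = 14.
Nonzero differences (with sign): +7, +4, +1, +6, +4, +4, +9, +5, +5, +8, +2, +5, +5, +8
Step 2: Count signs: positive = 14, negative = 0.
Step 3: Under H0: P(positive) = 0.5, so the number of positives S ~ Bin(14, 0.5).
Step 4: Two-sided exact p-value = sum of Bin(14,0.5) probabilities at or below the observed probability = 0.000122.
Step 5: alpha = 0.05. reject H0.

n_eff = 14, pos = 14, neg = 0, p = 0.000122, reject H0.


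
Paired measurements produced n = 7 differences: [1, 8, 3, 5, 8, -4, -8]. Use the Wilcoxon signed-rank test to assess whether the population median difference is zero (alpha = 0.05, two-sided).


Step 1: Drop any zero differences (none here) and take |d_i|.
|d| = [1, 8, 3, 5, 8, 4, 8]
Step 2: Midrank |d_i| (ties get averaged ranks).
ranks: |1|->1, |8|->6, |3|->2, |5|->4, |8|->6, |4|->3, |8|->6
Step 3: Attach original signs; sum ranks with positive sign and with negative sign.
W+ = 1 + 6 + 2 + 4 + 6 = 19
W- = 3 + 6 = 9
(Check: W+ + W- = 28 should equal n(n+1)/2 = 28.)
Step 4: Test statistic W = min(W+, W-) = 9.
Step 5: Ties in |d|, so use the tie-corrected normal approximation.
        E[W] = n(n+1)/4 = 7*8/4 = 14.
        Tie groups: |d|=8 (t=3); sum(t^3 - t) = 24.
        Var[W] = n(n+1)(2n+1)/24 - sum(t^3-t)/48 = 840/24 - 24/48 = 34.5.
        z = (W - E[W]) / sqrt(Var[W]) = (9 - 14) / 5.8737 = -0.8513.
        Two-sided p = 2*Phi(z) = 0.394627.
Step 6: alpha = 0.05. fail to reject H0.

W+ = 19, W- = 9, W = min = 9, p = 0.394627, fail to reject H0.


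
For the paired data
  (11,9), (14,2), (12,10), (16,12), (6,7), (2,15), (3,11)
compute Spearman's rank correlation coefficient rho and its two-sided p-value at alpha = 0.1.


Step 1: Rank x and y separately (midranks; no ties here).
rank(x): 11->4, 14->6, 12->5, 16->7, 6->3, 2->1, 3->2
rank(y): 9->3, 2->1, 10->4, 12->6, 7->2, 15->7, 11->5
Step 2: d_i = R_x(i) - R_y(i); compute d_i^2.
  (4-3)^2=1, (6-1)^2=25, (5-4)^2=1, (7-6)^2=1, (3-2)^2=1, (1-7)^2=36, (2-5)^2=9
sum(d^2) = 74.
Step 3: rho = 1 - 6*74 / (7*(7^2 - 1)) = 1 - 444/336 = -0.321429.
Step 4: Under H0, t = rho * sqrt((n-2)/(1-rho^2)) = -0.7590 ~ t(5).
Step 5: Two-sided p-value from the t-distribution with 5 df = 0.482072.
Step 6: alpha = 0.1. fail to reject H0.

rho = -0.3214, p = 0.482072, fail to reject H0 at alpha = 0.1.


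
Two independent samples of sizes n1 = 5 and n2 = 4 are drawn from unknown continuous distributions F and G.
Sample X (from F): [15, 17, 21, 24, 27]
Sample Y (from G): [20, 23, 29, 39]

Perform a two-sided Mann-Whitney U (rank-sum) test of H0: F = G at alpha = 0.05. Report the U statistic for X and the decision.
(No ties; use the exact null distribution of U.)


Step 1: Combine and sort all 9 observations; assign midranks.
sorted (value, group): (15,X), (17,X), (20,Y), (21,X), (23,Y), (24,X), (27,X), (29,Y), (39,Y)
ranks: 15->1, 17->2, 20->3, 21->4, 23->5, 24->6, 27->7, 29->8, 39->9
Step 2: Rank sum for X: R1 = 1 + 2 + 4 + 6 + 7 = 20.
Step 3: U_X = R1 - n1(n1+1)/2 = 20 - 5*6/2 = 20 - 15 = 5.
       U_Y = n1*n2 - U_X = 20 - 5 = 15.
Step 4: No ties, so the exact null distribution of U (based on enumerating the C(9,5) = 126 equally likely rank assignments) gives the two-sided p-value.
Step 5: p-value = 0.285714; compare to alpha = 0.05. fail to reject H0.

U_X = 5, p = 0.285714, fail to reject H0 at alpha = 0.05.


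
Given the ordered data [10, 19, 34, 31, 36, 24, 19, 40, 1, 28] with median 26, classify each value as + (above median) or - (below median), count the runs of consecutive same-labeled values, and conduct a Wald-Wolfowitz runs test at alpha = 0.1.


Step 1: Compute median = 26; label A = above, B = below.
Labels in order: BBAAABBABA  (n_A = 5, n_B = 5)
Step 2: Count runs R = 6.
Step 3: Under H0 (random ordering), E[R] = 2*n_A*n_B/(n_A+n_B) + 1 = 2*5*5/10 + 1 = 6.0000.
        Var[R] = 2*n_A*n_B*(2*n_A*n_B - n_A - n_B) / ((n_A+n_B)^2 * (n_A+n_B-1)) = 2000/900 = 2.2222.
        SD[R] = 1.4907.
Step 4: R = E[R], so z = 0 with no continuity correction.
Step 5: Two-sided p-value via normal approximation = 2*(1 - Phi(|z|)) = 1.000000.
Step 6: alpha = 0.1. fail to reject H0.

R = 6, z = 0.0000, p = 1.000000, fail to reject H0.


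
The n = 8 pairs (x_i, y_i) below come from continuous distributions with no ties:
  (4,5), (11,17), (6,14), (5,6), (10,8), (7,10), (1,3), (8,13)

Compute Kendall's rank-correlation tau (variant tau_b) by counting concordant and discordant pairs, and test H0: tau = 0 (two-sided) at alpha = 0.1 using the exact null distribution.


Step 1: Enumerate the 28 unordered pairs (i,j) with i<j and classify each by sign(x_j-x_i) * sign(y_j-y_i).
  (1,2):dx=+7,dy=+12->C; (1,3):dx=+2,dy=+9->C; (1,4):dx=+1,dy=+1->C; (1,5):dx=+6,dy=+3->C
  (1,6):dx=+3,dy=+5->C; (1,7):dx=-3,dy=-2->C; (1,8):dx=+4,dy=+8->C; (2,3):dx=-5,dy=-3->C
  (2,4):dx=-6,dy=-11->C; (2,5):dx=-1,dy=-9->C; (2,6):dx=-4,dy=-7->C; (2,7):dx=-10,dy=-14->C
  (2,8):dx=-3,dy=-4->C; (3,4):dx=-1,dy=-8->C; (3,5):dx=+4,dy=-6->D; (3,6):dx=+1,dy=-4->D
  (3,7):dx=-5,dy=-11->C; (3,8):dx=+2,dy=-1->D; (4,5):dx=+5,dy=+2->C; (4,6):dx=+2,dy=+4->C
  (4,7):dx=-4,dy=-3->C; (4,8):dx=+3,dy=+7->C; (5,6):dx=-3,dy=+2->D; (5,7):dx=-9,dy=-5->C
  (5,8):dx=-2,dy=+5->D; (6,7):dx=-6,dy=-7->C; (6,8):dx=+1,dy=+3->C; (7,8):dx=+7,dy=+10->C
Step 2: C = 23, D = 5, total pairs = 28.
Step 3: tau = (C - D)/(n(n-1)/2) = (23 - 5)/28 = 0.642857.
Step 4: Exact two-sided p-value (enumerate n! = 40320 permutations of y under H0): p = 0.031151.
Step 5: alpha = 0.1. reject H0.

tau_b = 0.6429 (C=23, D=5), p = 0.031151, reject H0.


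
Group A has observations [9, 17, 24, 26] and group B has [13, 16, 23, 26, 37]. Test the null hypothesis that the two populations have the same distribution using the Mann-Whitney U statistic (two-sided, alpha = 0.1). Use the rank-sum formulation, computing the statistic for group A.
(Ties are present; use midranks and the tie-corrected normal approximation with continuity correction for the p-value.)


Step 1: Combine and sort all 9 observations; assign midranks.
sorted (value, group): (9,X), (13,Y), (16,Y), (17,X), (23,Y), (24,X), (26,X), (26,Y), (37,Y)
ranks: 9->1, 13->2, 16->3, 17->4, 23->5, 24->6, 26->7.5, 26->7.5, 37->9
Step 2: Rank sum for X: R1 = 1 + 4 + 6 + 7.5 = 18.5.
Step 3: U_X = R1 - n1(n1+1)/2 = 18.5 - 4*5/2 = 18.5 - 10 = 8.5.
       U_Y = n1*n2 - U_X = 20 - 8.5 = 11.5.
Step 4: Ties are present, so use the tie-corrected normal approximation (with continuity correction) for the p-value.
Step 5: p-value = 0.805701; compare to alpha = 0.1. fail to reject H0.

U_X = 8.5, p = 0.805701, fail to reject H0 at alpha = 0.1.


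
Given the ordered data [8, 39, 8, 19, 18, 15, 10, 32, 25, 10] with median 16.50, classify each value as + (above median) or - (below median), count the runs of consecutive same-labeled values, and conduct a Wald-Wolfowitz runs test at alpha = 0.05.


Step 1: Compute median = 16.50; label A = above, B = below.
Labels in order: BABAABBAAB  (n_A = 5, n_B = 5)
Step 2: Count runs R = 7.
Step 3: Under H0 (random ordering), E[R] = 2*n_A*n_B/(n_A+n_B) + 1 = 2*5*5/10 + 1 = 6.0000.
        Var[R] = 2*n_A*n_B*(2*n_A*n_B - n_A - n_B) / ((n_A+n_B)^2 * (n_A+n_B-1)) = 2000/900 = 2.2222.
        SD[R] = 1.4907.
Step 4: Continuity-corrected z = (R - 0.5 - E[R]) / SD[R] = (7 - 0.5 - 6.0000) / 1.4907 = 0.3354.
Step 5: Two-sided p-value via normal approximation = 2*(1 - Phi(|z|)) = 0.737316.
Step 6: alpha = 0.05. fail to reject H0.

R = 7, z = 0.3354, p = 0.737316, fail to reject H0.


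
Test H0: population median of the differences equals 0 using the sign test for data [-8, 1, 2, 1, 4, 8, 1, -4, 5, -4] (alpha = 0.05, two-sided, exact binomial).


Step 1: Discard zero differences. Original n = 10; n_eff = number of nonzero differences = 10.
Nonzero differences (with sign): -8, +1, +2, +1, +4, +8, +1, -4, +5, -4
Step 2: Count signs: positive = 7, negative = 3.
Step 3: Under H0: P(positive) = 0.5, so the number of positives S ~ Bin(10, 0.5).
Step 4: Two-sided exact p-value = sum of Bin(10,0.5) probabilities at or below the observed probability = 0.343750.
Step 5: alpha = 0.05. fail to reject H0.

n_eff = 10, pos = 7, neg = 3, p = 0.343750, fail to reject H0.


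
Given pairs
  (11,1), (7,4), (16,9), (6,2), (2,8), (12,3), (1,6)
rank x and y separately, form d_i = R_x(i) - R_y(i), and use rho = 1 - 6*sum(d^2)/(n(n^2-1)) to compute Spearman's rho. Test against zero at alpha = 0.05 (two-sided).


Step 1: Rank x and y separately (midranks; no ties here).
rank(x): 11->5, 7->4, 16->7, 6->3, 2->2, 12->6, 1->1
rank(y): 1->1, 4->4, 9->7, 2->2, 8->6, 3->3, 6->5
Step 2: d_i = R_x(i) - R_y(i); compute d_i^2.
  (5-1)^2=16, (4-4)^2=0, (7-7)^2=0, (3-2)^2=1, (2-6)^2=16, (6-3)^2=9, (1-5)^2=16
sum(d^2) = 58.
Step 3: rho = 1 - 6*58 / (7*(7^2 - 1)) = 1 - 348/336 = -0.035714.
Step 4: Under H0, t = rho * sqrt((n-2)/(1-rho^2)) = -0.0799 ~ t(5).
Step 5: Two-sided p-value from the t-distribution with 5 df = 0.939408.
Step 6: alpha = 0.05. fail to reject H0.

rho = -0.0357, p = 0.939408, fail to reject H0 at alpha = 0.05.


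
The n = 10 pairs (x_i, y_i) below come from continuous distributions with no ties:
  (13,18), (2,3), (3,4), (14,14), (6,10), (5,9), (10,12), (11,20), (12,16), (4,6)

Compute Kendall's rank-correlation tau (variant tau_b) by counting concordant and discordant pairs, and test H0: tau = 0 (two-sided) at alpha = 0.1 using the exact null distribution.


Step 1: Enumerate the 45 unordered pairs (i,j) with i<j and classify each by sign(x_j-x_i) * sign(y_j-y_i).
  (1,2):dx=-11,dy=-15->C; (1,3):dx=-10,dy=-14->C; (1,4):dx=+1,dy=-4->D; (1,5):dx=-7,dy=-8->C
  (1,6):dx=-8,dy=-9->C; (1,7):dx=-3,dy=-6->C; (1,8):dx=-2,dy=+2->D; (1,9):dx=-1,dy=-2->C
  (1,10):dx=-9,dy=-12->C; (2,3):dx=+1,dy=+1->C; (2,4):dx=+12,dy=+11->C; (2,5):dx=+4,dy=+7->C
  (2,6):dx=+3,dy=+6->C; (2,7):dx=+8,dy=+9->C; (2,8):dx=+9,dy=+17->C; (2,9):dx=+10,dy=+13->C
  (2,10):dx=+2,dy=+3->C; (3,4):dx=+11,dy=+10->C; (3,5):dx=+3,dy=+6->C; (3,6):dx=+2,dy=+5->C
  (3,7):dx=+7,dy=+8->C; (3,8):dx=+8,dy=+16->C; (3,9):dx=+9,dy=+12->C; (3,10):dx=+1,dy=+2->C
  (4,5):dx=-8,dy=-4->C; (4,6):dx=-9,dy=-5->C; (4,7):dx=-4,dy=-2->C; (4,8):dx=-3,dy=+6->D
  (4,9):dx=-2,dy=+2->D; (4,10):dx=-10,dy=-8->C; (5,6):dx=-1,dy=-1->C; (5,7):dx=+4,dy=+2->C
  (5,8):dx=+5,dy=+10->C; (5,9):dx=+6,dy=+6->C; (5,10):dx=-2,dy=-4->C; (6,7):dx=+5,dy=+3->C
  (6,8):dx=+6,dy=+11->C; (6,9):dx=+7,dy=+7->C; (6,10):dx=-1,dy=-3->C; (7,8):dx=+1,dy=+8->C
  (7,9):dx=+2,dy=+4->C; (7,10):dx=-6,dy=-6->C; (8,9):dx=+1,dy=-4->D; (8,10):dx=-7,dy=-14->C
  (9,10):dx=-8,dy=-10->C
Step 2: C = 40, D = 5, total pairs = 45.
Step 3: tau = (C - D)/(n(n-1)/2) = (40 - 5)/45 = 0.777778.
Step 4: Exact two-sided p-value (enumerate n! = 3628800 permutations of y under H0): p = 0.000946.
Step 5: alpha = 0.1. reject H0.

tau_b = 0.7778 (C=40, D=5), p = 0.000946, reject H0.
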